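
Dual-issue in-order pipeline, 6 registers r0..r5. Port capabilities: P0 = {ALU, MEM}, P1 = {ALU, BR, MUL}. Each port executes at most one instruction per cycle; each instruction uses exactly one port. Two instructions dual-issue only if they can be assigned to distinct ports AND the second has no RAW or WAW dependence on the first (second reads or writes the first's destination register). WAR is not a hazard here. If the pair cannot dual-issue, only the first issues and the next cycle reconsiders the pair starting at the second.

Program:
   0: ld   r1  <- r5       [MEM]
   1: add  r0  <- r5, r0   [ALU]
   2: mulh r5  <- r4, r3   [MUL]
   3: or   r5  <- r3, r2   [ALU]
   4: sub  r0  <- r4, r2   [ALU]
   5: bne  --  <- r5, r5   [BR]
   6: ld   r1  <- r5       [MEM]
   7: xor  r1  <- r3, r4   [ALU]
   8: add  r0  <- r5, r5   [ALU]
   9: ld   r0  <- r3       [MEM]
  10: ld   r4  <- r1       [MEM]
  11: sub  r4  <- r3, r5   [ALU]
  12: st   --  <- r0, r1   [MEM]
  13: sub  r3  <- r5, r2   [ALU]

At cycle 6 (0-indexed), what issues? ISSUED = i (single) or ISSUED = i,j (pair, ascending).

[0] i0&i1  ld add  -- dual
[1] i2  mulh  -- WAW r5
[2] i3&i4  or sub  -- dual
[3] i5&i6  bne ld  -- dual
[4] i7&i8  xor add  -- dual
[5] i9  ld  -- no-port MEM/MEM
[6] i10  ld  -- WAW r4
[7] i11&i12  sub st  -- dual
[8] i13  sub  -- tail

ISSUED = 10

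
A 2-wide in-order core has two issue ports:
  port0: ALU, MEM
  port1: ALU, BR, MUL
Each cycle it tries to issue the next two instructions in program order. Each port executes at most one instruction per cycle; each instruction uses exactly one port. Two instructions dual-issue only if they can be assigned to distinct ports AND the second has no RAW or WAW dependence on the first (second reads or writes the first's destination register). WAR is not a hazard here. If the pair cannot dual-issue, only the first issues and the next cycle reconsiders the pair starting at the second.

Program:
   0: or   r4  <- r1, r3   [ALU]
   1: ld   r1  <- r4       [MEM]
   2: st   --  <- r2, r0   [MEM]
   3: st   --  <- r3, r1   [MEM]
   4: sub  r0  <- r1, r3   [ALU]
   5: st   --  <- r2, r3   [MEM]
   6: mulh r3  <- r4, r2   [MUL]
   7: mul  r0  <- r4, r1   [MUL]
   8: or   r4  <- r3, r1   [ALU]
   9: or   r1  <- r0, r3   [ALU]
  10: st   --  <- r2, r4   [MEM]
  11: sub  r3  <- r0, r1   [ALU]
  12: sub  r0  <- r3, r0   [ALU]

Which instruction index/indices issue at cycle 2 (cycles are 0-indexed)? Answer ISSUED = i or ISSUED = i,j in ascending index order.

ISSUED = 2

t=0 i0:or.ALU ; RAW r4
t=1 i1:ld.MEM ; no-port MEM/MEM
t=2 i2:st.MEM ; no-port MEM/MEM
t=3 i3&i4:st.MEM+sub.ALU ; dual
t=4 i5&i6:st.MEM+mulh.MUL ; dual
t=5 i7&i8:mul.MUL+or.ALU ; dual
t=6 i9&i10:or.ALU+st.MEM ; dual
t=7 i11:sub.ALU ; RAW r3
t=8 i12:sub.ALU ; tail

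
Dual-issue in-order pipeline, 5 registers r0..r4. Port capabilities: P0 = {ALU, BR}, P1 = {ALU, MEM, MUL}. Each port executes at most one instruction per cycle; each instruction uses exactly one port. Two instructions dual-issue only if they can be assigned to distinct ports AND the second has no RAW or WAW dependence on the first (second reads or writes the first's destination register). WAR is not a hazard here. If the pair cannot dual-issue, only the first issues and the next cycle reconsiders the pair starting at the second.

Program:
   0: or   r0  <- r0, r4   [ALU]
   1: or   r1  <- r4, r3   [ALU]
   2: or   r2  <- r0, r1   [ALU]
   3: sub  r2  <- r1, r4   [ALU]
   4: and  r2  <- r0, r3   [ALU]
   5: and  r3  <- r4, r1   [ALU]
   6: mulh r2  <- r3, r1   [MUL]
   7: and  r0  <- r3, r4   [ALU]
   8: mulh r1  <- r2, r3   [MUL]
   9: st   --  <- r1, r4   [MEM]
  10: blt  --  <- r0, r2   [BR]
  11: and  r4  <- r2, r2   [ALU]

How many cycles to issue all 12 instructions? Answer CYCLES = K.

[0] i0/i1  or or  -- pair
[1] i2  or  -- WAW r2
[2] i3  sub  -- WAW r2
[3] i4/i5  and and  -- pair
[4] i6/i7  mulh and  -- pair
[5] i8  mulh  -- no-port MUL/MEM
[6] i9/i10  st blt  -- pair
[7] i11  and  -- tail

CYCLES = 8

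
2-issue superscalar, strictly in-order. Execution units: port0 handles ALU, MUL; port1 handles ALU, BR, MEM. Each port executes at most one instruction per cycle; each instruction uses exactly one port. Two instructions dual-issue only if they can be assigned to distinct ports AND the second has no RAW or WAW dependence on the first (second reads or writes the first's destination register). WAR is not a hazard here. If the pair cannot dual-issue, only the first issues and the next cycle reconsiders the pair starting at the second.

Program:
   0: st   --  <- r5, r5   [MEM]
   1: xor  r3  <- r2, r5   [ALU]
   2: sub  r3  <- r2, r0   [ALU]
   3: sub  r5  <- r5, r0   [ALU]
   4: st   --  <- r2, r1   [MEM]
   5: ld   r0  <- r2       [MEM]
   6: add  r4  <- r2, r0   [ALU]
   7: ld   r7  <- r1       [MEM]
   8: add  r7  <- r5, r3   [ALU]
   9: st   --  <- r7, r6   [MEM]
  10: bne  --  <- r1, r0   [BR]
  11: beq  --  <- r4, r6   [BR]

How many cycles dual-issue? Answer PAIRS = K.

#0 head=0: st.MEM/xor.ALU i0+i1 2-wide
#1 head=2: sub.ALU/sub.ALU i2+i3 2-wide
#2 head=4: st.MEM i4 no-port MEM/MEM
#3 head=5: ld.MEM i5 RAW r0
#4 head=6: add.ALU/ld.MEM i6+i7 2-wide
#5 head=8: add.ALU i8 RAW r7
#6 head=9: st.MEM i9 no-port MEM/BR
#7 head=10: bne.BR i10 no-port BR/BR
#8 head=11: beq.BR i11 tail

PAIRS = 3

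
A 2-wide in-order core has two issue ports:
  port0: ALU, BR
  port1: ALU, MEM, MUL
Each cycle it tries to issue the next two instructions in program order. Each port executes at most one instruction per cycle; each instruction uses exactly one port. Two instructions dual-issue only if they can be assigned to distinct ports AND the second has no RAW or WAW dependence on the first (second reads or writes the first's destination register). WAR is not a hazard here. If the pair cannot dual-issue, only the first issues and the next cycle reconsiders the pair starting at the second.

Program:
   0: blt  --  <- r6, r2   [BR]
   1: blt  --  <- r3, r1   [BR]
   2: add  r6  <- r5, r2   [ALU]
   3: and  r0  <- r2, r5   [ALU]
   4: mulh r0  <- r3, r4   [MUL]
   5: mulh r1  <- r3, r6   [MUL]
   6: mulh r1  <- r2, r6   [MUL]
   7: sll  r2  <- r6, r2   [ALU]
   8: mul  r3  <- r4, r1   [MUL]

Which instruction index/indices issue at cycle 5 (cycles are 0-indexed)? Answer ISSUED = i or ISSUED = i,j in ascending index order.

ISSUED = 6,7

#0 head=0: blt.BR i0 no-port BR/BR
#1 head=1: blt.BR;add.ALU i1,i2 pair
#2 head=3: and.ALU i3 WAW r0
#3 head=4: mulh.MUL i4 no-port MUL/MUL
#4 head=5: mulh.MUL i5 no-port MUL/MUL
#5 head=6: mulh.MUL;sll.ALU i6,i7 pair
#6 head=8: mul.MUL i8 tail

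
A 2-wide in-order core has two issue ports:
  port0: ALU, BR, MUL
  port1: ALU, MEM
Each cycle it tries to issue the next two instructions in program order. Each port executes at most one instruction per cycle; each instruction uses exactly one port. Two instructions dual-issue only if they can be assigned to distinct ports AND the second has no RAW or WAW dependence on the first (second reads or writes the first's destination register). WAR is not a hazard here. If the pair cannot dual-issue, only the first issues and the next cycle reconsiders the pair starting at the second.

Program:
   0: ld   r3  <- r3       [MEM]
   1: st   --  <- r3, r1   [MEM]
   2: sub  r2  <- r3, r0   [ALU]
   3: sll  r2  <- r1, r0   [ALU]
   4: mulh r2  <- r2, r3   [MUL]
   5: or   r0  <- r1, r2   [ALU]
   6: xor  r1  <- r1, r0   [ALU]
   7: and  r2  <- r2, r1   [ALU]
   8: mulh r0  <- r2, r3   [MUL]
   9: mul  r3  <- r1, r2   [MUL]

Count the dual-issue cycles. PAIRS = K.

PAIRS = 1

[0] i0  ld.MEM  -- no-port MEM/MEM
[1] i1&i2  st.MEM;sub.ALU  -- pair
[2] i3  sll.ALU  -- RAW+WAW r2
[3] i4  mulh.MUL  -- RAW r2
[4] i5  or.ALU  -- RAW r0
[5] i6  xor.ALU  -- RAW r1
[6] i7  and.ALU  -- RAW r2
[7] i8  mulh.MUL  -- no-port MUL/MUL
[8] i9  mul.MUL  -- tail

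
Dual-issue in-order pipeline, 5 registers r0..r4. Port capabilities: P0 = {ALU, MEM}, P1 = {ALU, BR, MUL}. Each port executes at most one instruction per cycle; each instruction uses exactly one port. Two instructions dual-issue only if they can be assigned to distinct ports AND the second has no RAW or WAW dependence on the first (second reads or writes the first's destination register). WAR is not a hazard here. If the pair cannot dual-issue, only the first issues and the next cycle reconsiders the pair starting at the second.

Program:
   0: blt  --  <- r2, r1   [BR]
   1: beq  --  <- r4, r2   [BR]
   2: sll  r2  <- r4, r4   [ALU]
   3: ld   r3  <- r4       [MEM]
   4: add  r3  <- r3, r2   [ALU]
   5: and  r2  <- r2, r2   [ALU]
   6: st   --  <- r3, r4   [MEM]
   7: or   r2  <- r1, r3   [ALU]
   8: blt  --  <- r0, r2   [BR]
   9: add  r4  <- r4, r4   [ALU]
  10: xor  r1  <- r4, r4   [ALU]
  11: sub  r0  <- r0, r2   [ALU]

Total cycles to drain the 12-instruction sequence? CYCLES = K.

CYCLES = 7

[0] i0  blt  -- no-port BR/BR
[1] i1/i2  beq sll  -- pair
[2] i3  ld  -- RAW+WAW r3
[3] i4/i5  add and  -- pair
[4] i6/i7  st or  -- pair
[5] i8/i9  blt add  -- pair
[6] i10/i11  xor sub  -- pair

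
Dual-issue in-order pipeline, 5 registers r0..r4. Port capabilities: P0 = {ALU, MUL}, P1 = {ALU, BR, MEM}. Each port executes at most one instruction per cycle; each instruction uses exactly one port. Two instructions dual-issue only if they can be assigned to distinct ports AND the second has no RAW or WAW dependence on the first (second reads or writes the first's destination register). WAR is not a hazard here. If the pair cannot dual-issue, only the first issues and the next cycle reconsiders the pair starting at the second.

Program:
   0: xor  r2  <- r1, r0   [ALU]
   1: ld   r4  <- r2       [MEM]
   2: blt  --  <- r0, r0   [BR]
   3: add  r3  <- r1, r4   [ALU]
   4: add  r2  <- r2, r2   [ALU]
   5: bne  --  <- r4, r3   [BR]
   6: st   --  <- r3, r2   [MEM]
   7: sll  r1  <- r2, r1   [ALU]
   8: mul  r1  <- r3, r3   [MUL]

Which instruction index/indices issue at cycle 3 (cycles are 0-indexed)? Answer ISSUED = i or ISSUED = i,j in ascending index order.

ISSUED = 4,5

t=0 i0:xor ; RAW r2
t=1 i1:ld ; no-port MEM/BR
t=2 i2,i3:blt/add ; pair
t=3 i4,i5:add/bne ; pair
t=4 i6,i7:st/sll ; pair
t=5 i8:mul ; tail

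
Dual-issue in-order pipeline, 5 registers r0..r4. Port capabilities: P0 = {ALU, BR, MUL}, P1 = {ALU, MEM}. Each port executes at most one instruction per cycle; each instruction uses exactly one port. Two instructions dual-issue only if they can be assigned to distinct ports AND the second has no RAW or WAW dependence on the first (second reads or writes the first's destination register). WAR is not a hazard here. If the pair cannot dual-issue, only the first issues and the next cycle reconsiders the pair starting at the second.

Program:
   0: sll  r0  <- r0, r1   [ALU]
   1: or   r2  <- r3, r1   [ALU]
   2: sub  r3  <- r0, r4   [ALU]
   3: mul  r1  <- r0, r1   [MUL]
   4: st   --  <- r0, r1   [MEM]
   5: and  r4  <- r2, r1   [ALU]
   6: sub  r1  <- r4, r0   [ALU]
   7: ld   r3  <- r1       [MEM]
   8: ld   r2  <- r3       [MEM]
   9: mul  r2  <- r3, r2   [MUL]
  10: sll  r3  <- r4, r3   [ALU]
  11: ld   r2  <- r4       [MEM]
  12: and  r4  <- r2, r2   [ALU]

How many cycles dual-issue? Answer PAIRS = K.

  cy0 -> i0,i1 (sll.ALU+or.ALU) dual
  cy1 -> i2,i3 (sub.ALU+mul.MUL) dual
  cy2 -> i4,i5 (st.MEM+and.ALU) dual
  cy3 -> i6 (sub.ALU) RAW r1
  cy4 -> i7 (ld.MEM) no-port MEM/MEM
  cy5 -> i8 (ld.MEM) RAW+WAW r2
  cy6 -> i9,i10 (mul.MUL+sll.ALU) dual
  cy7 -> i11 (ld.MEM) RAW r2
  cy8 -> i12 (and.ALU) tail

PAIRS = 4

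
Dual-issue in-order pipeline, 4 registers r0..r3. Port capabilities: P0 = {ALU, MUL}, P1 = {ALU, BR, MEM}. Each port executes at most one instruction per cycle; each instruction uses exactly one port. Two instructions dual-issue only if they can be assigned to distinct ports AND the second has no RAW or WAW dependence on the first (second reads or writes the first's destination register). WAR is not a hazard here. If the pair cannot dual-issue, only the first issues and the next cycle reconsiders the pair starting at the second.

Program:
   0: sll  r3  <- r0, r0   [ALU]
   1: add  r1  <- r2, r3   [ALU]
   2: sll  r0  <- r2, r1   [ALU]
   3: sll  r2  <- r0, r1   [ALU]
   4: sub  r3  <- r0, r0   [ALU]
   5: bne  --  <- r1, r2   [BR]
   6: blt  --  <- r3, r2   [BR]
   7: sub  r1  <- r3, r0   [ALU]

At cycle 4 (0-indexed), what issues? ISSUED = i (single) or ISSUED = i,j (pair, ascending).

ISSUED = 5

[0] i0  sll.ALU  -- RAW r3
[1] i1  add.ALU  -- RAW r1
[2] i2  sll.ALU  -- RAW r0
[3] i3&i4  sll.ALU/sub.ALU  -- dual
[4] i5  bne.BR  -- no-port BR/BR
[5] i6&i7  blt.BR/sub.ALU  -- dual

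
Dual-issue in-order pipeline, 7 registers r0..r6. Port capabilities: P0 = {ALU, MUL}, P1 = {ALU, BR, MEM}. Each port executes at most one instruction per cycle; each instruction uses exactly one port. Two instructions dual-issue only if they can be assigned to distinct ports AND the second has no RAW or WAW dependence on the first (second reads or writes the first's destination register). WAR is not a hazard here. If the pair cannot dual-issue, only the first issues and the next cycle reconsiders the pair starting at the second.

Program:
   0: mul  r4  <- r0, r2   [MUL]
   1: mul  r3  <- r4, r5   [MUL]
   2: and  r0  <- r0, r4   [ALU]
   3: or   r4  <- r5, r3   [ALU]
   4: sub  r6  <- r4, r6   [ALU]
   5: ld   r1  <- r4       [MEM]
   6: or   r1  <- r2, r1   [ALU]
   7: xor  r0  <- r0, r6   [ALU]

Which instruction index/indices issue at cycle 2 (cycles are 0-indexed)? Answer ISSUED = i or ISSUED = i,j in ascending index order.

c0: i0 mul  no-port MUL/MUL
c1: i1+i2 mul+and  dual
c2: i3 or  RAW r4
c3: i4+i5 sub+ld  dual
c4: i6+i7 or+xor  dual

ISSUED = 3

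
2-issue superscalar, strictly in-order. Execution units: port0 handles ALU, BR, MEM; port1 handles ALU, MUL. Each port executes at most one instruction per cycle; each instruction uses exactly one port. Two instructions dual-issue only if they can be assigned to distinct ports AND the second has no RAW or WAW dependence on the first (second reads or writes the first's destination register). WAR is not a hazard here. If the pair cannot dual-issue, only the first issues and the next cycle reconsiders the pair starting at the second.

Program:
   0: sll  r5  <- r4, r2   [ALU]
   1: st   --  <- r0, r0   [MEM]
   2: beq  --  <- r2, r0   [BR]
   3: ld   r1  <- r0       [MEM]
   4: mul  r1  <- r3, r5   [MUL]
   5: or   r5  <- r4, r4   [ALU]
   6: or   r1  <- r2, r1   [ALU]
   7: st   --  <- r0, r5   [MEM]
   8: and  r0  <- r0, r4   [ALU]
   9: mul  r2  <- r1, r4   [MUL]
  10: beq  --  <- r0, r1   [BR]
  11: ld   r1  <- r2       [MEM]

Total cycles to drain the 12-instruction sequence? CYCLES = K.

CYCLES = 8

c0: i0,i1 sll st  dual
c1: i2 beq  no-port BR/MEM
c2: i3 ld  WAW r1
c3: i4,i5 mul or  dual
c4: i6,i7 or st  dual
c5: i8,i9 and mul  dual
c6: i10 beq  no-port BR/MEM
c7: i11 ld  tail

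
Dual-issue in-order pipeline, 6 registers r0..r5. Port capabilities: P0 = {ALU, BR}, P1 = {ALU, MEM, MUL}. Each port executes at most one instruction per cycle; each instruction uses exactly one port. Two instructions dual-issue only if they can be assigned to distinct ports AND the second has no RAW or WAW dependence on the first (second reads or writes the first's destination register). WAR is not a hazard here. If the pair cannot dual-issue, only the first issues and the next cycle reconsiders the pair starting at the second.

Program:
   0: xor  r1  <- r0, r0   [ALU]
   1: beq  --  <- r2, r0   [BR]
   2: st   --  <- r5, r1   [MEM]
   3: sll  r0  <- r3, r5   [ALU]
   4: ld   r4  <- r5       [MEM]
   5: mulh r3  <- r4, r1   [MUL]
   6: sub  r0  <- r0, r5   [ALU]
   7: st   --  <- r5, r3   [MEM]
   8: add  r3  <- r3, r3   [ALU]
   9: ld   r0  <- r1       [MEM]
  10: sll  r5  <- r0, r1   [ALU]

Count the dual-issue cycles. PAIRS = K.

PAIRS = 4

t=0 i0+i1:xor.ALU/beq.BR ; dual
t=1 i2+i3:st.MEM/sll.ALU ; dual
t=2 i4:ld.MEM ; no-port MEM/MUL
t=3 i5+i6:mulh.MUL/sub.ALU ; dual
t=4 i7+i8:st.MEM/add.ALU ; dual
t=5 i9:ld.MEM ; RAW r0
t=6 i10:sll.ALU ; tail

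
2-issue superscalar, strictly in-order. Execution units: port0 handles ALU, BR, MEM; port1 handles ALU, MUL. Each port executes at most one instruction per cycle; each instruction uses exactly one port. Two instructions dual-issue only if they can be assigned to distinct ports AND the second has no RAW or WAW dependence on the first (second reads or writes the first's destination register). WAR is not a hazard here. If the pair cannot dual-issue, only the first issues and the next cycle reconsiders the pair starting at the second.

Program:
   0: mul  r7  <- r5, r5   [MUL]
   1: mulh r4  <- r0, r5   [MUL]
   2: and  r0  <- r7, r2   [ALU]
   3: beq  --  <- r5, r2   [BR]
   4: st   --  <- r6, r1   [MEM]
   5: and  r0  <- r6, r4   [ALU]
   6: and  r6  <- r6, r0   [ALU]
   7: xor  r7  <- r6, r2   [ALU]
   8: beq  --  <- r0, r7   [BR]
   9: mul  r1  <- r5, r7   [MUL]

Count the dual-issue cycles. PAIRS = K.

PAIRS = 3

0. mul @i0  | no-port MUL/MUL
1. mulh+and @i1/i2  | 2-wide
2. beq @i3  | no-port BR/MEM
3. st+and @i4/i5  | 2-wide
4. and @i6  | RAW r6
5. xor @i7  | RAW r7
6. beq+mul @i8/i9  | 2-wide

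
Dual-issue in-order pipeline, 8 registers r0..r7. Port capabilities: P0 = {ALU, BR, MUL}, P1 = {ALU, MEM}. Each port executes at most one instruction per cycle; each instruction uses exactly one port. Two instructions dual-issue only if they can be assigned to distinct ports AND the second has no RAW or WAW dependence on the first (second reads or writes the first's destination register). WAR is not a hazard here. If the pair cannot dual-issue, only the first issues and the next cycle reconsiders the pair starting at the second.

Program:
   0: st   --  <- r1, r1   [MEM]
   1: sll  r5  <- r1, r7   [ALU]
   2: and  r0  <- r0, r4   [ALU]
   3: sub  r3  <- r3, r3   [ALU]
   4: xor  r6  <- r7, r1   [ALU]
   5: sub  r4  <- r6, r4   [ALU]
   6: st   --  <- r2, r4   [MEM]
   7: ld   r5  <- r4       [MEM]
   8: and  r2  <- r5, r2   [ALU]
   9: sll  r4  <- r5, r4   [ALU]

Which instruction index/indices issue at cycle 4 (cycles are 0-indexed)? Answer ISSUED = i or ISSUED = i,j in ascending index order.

ISSUED = 6

0. st/sll @i0+i1  | dual
1. and/sub @i2+i3  | dual
2. xor @i4  | RAW r6
3. sub @i5  | RAW r4
4. st @i6  | no-port MEM/MEM
5. ld @i7  | RAW r5
6. and/sll @i8+i9  | dual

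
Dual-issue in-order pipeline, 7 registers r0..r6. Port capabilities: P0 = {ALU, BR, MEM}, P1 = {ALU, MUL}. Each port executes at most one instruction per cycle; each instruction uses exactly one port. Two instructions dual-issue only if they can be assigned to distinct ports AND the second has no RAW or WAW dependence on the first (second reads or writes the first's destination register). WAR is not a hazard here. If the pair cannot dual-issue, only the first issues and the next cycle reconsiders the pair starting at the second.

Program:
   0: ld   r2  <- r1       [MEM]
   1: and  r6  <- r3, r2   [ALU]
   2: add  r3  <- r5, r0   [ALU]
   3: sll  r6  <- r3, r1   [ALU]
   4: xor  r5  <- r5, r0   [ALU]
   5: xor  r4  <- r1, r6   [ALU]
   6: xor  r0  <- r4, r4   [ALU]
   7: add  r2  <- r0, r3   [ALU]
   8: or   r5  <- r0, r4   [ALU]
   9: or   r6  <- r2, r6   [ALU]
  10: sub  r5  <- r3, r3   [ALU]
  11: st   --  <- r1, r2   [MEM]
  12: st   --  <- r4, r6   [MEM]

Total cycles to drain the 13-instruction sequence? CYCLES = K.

CYCLES = 9

c0: i0 ld  RAW r2
c1: i1/i2 and/add  2-wide
c2: i3/i4 sll/xor  2-wide
c3: i5 xor  RAW r4
c4: i6 xor  RAW r0
c5: i7/i8 add/or  2-wide
c6: i9/i10 or/sub  2-wide
c7: i11 st  no-port MEM/MEM
c8: i12 st  tail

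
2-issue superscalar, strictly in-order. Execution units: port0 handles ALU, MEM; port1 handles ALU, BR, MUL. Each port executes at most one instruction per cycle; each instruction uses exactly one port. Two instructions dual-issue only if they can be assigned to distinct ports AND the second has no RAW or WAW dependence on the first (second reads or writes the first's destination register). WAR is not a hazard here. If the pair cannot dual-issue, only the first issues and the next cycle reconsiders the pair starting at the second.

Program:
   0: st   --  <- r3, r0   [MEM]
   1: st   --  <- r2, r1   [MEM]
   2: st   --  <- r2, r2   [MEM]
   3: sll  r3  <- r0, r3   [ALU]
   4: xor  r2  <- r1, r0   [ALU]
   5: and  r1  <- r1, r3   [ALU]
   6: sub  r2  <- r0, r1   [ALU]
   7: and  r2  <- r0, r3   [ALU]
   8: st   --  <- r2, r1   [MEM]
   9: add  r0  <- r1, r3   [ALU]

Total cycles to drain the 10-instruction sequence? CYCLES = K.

#0 head=0: st i0 no-port MEM/MEM
#1 head=1: st i1 no-port MEM/MEM
#2 head=2: st;sll i2+i3 dual
#3 head=4: xor;and i4+i5 dual
#4 head=6: sub i6 WAW r2
#5 head=7: and i7 RAW r2
#6 head=8: st;add i8+i9 dual

CYCLES = 7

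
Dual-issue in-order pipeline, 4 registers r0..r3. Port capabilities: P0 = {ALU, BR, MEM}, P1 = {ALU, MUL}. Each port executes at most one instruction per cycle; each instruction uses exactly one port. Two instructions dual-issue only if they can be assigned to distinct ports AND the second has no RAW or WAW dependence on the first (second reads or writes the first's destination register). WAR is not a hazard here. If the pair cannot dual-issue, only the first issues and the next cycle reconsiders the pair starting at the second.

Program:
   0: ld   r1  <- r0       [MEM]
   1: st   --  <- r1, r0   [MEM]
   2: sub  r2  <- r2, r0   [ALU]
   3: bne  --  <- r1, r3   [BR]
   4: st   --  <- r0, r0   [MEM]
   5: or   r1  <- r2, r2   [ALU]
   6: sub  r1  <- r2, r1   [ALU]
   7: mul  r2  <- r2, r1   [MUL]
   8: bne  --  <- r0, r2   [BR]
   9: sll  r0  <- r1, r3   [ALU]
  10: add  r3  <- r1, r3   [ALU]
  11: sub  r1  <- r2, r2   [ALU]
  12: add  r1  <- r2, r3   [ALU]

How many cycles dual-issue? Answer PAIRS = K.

PAIRS = 4

c0: i0 ld.MEM  no-port MEM/MEM
c1: i1,i2 st.MEM+sub.ALU  dual
c2: i3 bne.BR  no-port BR/MEM
c3: i4,i5 st.MEM+or.ALU  dual
c4: i6 sub.ALU  RAW r1
c5: i7 mul.MUL  RAW r2
c6: i8,i9 bne.BR+sll.ALU  dual
c7: i10,i11 add.ALU+sub.ALU  dual
c8: i12 add.ALU  tail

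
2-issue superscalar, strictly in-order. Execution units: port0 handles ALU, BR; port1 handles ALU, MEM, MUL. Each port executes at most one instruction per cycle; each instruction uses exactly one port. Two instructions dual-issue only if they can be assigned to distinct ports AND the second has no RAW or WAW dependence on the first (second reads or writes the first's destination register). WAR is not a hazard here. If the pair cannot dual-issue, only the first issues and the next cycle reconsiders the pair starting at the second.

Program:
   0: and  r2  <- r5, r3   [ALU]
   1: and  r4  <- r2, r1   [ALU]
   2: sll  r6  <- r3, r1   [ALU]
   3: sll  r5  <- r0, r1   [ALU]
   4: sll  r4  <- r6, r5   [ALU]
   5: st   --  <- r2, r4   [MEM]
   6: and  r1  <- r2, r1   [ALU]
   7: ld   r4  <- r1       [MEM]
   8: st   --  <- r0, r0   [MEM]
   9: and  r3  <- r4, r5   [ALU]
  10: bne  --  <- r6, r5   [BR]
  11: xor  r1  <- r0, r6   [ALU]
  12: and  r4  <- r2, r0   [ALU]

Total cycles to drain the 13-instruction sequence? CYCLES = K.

  cy0 -> i0 (and.ALU) RAW r2
  cy1 -> i1/i2 (and.ALU;sll.ALU) pair
  cy2 -> i3 (sll.ALU) RAW r5
  cy3 -> i4 (sll.ALU) RAW r4
  cy4 -> i5/i6 (st.MEM;and.ALU) pair
  cy5 -> i7 (ld.MEM) no-port MEM/MEM
  cy6 -> i8/i9 (st.MEM;and.ALU) pair
  cy7 -> i10/i11 (bne.BR;xor.ALU) pair
  cy8 -> i12 (and.ALU) tail

CYCLES = 9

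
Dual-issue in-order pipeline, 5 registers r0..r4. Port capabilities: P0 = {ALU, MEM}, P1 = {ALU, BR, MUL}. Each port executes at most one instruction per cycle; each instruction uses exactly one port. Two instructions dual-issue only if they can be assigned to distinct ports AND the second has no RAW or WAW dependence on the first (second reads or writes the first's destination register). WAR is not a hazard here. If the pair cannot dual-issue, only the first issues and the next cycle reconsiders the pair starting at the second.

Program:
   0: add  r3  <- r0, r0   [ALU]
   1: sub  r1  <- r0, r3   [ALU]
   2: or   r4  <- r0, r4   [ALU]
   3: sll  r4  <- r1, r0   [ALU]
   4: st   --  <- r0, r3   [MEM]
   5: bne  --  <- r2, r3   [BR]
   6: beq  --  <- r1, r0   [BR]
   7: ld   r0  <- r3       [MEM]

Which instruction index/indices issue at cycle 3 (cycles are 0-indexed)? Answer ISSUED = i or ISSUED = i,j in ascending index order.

#0 head=0: add i0 RAW r3
#1 head=1: sub;or i1,i2 pair
#2 head=3: sll;st i3,i4 pair
#3 head=5: bne i5 no-port BR/BR
#4 head=6: beq;ld i6,i7 pair

ISSUED = 5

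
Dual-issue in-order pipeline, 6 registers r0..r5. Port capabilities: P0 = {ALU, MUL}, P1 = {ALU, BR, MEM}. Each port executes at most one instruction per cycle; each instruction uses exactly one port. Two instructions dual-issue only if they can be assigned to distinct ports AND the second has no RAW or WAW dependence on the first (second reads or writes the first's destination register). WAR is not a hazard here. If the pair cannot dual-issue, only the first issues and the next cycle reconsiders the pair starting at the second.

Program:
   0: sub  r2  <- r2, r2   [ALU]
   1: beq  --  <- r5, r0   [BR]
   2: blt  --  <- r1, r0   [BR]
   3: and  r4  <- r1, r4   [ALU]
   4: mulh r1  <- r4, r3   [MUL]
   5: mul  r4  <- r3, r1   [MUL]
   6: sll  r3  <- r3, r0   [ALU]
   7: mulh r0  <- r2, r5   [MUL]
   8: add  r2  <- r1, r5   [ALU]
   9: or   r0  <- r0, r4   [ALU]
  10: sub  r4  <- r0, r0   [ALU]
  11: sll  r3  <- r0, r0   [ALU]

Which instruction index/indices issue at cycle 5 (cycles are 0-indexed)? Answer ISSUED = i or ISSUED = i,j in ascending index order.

ISSUED = 9

#0 head=0: sub;beq i0+i1 pair
#1 head=2: blt;and i2+i3 pair
#2 head=4: mulh i4 no-port MUL/MUL
#3 head=5: mul;sll i5+i6 pair
#4 head=7: mulh;add i7+i8 pair
#5 head=9: or i9 RAW r0
#6 head=10: sub;sll i10+i11 pair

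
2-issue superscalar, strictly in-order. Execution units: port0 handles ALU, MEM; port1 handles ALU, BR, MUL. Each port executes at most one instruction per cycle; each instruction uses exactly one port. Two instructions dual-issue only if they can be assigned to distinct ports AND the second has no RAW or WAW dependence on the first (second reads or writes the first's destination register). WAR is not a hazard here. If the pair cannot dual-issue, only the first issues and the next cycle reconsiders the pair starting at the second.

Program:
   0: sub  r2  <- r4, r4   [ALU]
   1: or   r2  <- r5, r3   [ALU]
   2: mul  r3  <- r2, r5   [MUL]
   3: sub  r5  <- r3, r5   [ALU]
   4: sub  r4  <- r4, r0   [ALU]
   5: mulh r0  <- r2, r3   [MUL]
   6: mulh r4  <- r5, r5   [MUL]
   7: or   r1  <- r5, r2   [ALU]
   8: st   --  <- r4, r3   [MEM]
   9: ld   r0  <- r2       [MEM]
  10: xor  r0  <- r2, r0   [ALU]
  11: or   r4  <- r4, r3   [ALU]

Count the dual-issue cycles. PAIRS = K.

0. sub @i0  | WAW r2
1. or @i1  | RAW r2
2. mul @i2  | RAW r3
3. sub;sub @i3+i4  | dual
4. mulh @i5  | no-port MUL/MUL
5. mulh;or @i6+i7  | dual
6. st @i8  | no-port MEM/MEM
7. ld @i9  | RAW+WAW r0
8. xor;or @i10+i11  | dual

PAIRS = 3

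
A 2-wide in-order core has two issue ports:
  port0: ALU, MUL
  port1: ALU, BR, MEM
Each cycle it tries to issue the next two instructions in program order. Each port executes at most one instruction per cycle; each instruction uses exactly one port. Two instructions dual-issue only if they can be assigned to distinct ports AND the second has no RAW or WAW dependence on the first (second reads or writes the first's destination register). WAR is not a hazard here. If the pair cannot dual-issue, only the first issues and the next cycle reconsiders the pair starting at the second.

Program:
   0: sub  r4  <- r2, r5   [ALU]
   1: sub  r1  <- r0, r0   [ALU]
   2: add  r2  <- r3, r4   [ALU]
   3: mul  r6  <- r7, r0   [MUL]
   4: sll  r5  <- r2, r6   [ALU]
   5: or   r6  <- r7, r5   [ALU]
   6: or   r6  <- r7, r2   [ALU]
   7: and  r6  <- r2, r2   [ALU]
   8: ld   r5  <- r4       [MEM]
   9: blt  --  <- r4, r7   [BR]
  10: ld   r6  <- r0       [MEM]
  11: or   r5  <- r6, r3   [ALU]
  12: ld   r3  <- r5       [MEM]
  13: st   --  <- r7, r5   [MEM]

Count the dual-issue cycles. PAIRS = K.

PAIRS = 3

c0: i0/i1 sub+sub  2-wide
c1: i2/i3 add+mul  2-wide
c2: i4 sll  RAW r5
c3: i5 or  WAW r6
c4: i6 or  WAW r6
c5: i7/i8 and+ld  2-wide
c6: i9 blt  no-port BR/MEM
c7: i10 ld  RAW r6
c8: i11 or  RAW r5
c9: i12 ld  no-port MEM/MEM
c10: i13 st  tail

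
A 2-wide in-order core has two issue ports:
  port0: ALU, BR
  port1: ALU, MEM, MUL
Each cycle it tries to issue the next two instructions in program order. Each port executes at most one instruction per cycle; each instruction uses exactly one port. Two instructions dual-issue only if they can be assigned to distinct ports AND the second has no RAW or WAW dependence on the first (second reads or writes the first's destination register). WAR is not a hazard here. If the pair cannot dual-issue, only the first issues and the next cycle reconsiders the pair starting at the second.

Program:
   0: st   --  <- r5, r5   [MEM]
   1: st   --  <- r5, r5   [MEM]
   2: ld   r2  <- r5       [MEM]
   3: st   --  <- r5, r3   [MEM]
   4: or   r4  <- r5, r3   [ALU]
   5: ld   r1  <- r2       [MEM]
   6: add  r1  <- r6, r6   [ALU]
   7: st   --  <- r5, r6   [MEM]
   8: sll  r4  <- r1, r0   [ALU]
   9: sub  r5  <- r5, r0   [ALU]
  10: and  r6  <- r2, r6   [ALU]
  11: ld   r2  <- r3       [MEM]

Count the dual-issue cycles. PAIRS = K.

PAIRS = 4

t=0 i0:st ; no-port MEM/MEM
t=1 i1:st ; no-port MEM/MEM
t=2 i2:ld ; no-port MEM/MEM
t=3 i3&i4:st+or ; pair
t=4 i5:ld ; WAW r1
t=5 i6&i7:add+st ; pair
t=6 i8&i9:sll+sub ; pair
t=7 i10&i11:and+ld ; pair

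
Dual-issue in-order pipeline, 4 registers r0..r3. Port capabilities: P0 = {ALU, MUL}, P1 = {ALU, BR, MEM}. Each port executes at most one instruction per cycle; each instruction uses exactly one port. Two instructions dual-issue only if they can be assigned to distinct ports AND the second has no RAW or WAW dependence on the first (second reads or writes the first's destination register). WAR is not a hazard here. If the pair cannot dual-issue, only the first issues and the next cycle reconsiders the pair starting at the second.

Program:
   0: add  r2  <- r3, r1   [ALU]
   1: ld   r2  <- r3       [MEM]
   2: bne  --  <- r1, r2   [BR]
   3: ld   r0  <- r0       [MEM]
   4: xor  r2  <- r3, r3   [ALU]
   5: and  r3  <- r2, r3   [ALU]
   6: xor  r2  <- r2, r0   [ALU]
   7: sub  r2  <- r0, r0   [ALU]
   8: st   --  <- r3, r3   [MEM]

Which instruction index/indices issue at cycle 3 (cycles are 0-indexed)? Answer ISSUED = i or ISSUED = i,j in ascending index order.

ISSUED = 3,4

[0] i0  add  -- WAW r2
[1] i1  ld  -- no-port MEM/BR
[2] i2  bne  -- no-port BR/MEM
[3] i3/i4  ld/xor  -- dual
[4] i5/i6  and/xor  -- dual
[5] i7/i8  sub/st  -- dual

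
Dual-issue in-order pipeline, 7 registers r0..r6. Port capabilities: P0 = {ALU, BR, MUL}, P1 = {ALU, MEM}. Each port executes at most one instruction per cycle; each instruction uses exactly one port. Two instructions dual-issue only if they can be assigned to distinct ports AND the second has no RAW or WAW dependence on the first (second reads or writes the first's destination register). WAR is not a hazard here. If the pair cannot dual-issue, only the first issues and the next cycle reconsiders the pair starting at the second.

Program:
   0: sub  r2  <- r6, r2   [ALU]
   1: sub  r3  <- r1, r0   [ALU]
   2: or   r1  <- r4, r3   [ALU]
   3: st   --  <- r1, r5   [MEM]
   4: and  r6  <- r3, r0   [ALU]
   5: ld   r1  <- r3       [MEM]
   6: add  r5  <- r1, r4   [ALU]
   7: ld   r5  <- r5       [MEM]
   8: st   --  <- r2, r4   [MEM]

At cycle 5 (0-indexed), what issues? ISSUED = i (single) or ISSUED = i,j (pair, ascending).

[0] i0+i1  sub.ALU;sub.ALU  -- dual
[1] i2  or.ALU  -- RAW r1
[2] i3+i4  st.MEM;and.ALU  -- dual
[3] i5  ld.MEM  -- RAW r1
[4] i6  add.ALU  -- RAW+WAW r5
[5] i7  ld.MEM  -- no-port MEM/MEM
[6] i8  st.MEM  -- tail

ISSUED = 7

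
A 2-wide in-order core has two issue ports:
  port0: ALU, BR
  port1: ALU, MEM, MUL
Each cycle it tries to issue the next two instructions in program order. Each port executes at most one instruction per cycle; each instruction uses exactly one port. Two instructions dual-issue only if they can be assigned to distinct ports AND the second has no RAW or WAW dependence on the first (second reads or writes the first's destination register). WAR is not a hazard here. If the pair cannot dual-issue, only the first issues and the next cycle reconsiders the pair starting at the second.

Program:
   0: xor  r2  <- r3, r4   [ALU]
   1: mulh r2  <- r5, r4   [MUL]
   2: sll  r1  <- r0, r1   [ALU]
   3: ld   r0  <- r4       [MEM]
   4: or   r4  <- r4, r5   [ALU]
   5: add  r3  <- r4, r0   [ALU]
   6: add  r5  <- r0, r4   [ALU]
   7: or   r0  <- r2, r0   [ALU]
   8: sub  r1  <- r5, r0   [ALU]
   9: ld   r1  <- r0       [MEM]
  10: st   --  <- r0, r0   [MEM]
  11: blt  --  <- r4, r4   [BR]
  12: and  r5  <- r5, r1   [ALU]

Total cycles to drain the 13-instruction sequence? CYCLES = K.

c0: i0 xor  WAW r2
c1: i1,i2 mulh;sll  dual
c2: i3,i4 ld;or  dual
c3: i5,i6 add;add  dual
c4: i7 or  RAW r0
c5: i8 sub  WAW r1
c6: i9 ld  no-port MEM/MEM
c7: i10,i11 st;blt  dual
c8: i12 and  tail

CYCLES = 9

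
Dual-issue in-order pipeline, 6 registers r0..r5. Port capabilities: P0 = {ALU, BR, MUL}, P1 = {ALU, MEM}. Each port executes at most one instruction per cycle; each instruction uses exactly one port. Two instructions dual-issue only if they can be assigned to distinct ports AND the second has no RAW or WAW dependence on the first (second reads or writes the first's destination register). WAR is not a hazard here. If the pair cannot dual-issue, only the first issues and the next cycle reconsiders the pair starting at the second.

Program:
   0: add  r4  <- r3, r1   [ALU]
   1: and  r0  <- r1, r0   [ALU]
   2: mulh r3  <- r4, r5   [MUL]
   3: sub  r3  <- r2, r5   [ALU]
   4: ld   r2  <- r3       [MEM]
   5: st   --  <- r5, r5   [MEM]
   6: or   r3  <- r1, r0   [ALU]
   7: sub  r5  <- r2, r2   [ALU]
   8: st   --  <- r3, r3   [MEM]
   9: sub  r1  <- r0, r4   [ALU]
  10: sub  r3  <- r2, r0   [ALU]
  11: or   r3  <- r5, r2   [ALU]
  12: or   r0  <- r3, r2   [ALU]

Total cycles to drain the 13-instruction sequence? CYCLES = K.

CYCLES = 9

[0] i0,i1  add+and  -- dual
[1] i2  mulh  -- WAW r3
[2] i3  sub  -- RAW r3
[3] i4  ld  -- no-port MEM/MEM
[4] i5,i6  st+or  -- dual
[5] i7,i8  sub+st  -- dual
[6] i9,i10  sub+sub  -- dual
[7] i11  or  -- RAW r3
[8] i12  or  -- tail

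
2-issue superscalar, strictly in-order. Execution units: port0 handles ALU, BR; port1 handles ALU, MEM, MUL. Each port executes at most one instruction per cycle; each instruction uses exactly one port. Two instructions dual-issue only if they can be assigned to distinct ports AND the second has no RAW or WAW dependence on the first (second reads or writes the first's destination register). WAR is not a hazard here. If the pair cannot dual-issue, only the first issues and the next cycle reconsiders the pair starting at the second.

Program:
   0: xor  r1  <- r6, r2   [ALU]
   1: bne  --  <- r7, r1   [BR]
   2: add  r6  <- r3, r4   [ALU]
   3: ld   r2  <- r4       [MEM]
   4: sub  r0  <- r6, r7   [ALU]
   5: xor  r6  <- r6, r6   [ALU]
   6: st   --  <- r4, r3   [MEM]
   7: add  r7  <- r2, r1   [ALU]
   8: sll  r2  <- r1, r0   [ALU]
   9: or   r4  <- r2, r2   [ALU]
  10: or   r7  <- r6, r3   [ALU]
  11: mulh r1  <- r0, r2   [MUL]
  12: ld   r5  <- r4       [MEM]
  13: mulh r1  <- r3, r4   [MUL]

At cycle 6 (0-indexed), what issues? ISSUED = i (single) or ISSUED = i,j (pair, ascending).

#0 head=0: xor.ALU i0 RAW r1
#1 head=1: bne.BR+add.ALU i1,i2 pair
#2 head=3: ld.MEM+sub.ALU i3,i4 pair
#3 head=5: xor.ALU+st.MEM i5,i6 pair
#4 head=7: add.ALU+sll.ALU i7,i8 pair
#5 head=9: or.ALU+or.ALU i9,i10 pair
#6 head=11: mulh.MUL i11 no-port MUL/MEM
#7 head=12: ld.MEM i12 no-port MEM/MUL
#8 head=13: mulh.MUL i13 tail

ISSUED = 11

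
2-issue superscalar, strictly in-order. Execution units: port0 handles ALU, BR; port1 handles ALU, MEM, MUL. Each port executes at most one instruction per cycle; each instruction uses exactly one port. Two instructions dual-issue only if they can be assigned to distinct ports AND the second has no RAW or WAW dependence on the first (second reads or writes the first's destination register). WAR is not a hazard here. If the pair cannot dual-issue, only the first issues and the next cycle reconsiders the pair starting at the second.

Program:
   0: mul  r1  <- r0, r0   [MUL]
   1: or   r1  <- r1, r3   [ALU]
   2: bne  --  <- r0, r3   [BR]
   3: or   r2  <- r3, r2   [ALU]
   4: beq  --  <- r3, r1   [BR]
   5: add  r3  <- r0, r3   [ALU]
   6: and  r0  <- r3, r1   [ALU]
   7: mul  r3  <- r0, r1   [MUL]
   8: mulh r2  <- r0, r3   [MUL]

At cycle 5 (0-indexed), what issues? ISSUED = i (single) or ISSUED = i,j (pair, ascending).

ISSUED = 7

t=0 i0:mul.MUL ; RAW+WAW r1
t=1 i1+i2:or.ALU/bne.BR ; dual
t=2 i3+i4:or.ALU/beq.BR ; dual
t=3 i5:add.ALU ; RAW r3
t=4 i6:and.ALU ; RAW r0
t=5 i7:mul.MUL ; no-port MUL/MUL
t=6 i8:mulh.MUL ; tail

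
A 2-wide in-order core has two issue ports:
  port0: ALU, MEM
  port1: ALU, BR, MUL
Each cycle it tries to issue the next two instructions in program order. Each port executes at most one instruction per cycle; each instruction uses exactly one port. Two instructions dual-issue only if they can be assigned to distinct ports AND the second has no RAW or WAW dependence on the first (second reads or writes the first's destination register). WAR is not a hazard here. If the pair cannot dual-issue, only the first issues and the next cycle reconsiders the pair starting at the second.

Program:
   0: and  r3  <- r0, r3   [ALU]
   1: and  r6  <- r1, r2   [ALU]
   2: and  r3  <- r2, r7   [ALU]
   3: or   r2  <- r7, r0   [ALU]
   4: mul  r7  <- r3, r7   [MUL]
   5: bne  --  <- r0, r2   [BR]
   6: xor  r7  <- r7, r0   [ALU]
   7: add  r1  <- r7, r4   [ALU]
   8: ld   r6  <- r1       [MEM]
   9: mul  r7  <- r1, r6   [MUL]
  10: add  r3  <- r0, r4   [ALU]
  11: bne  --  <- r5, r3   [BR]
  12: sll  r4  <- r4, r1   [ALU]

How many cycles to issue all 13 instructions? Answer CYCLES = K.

CYCLES = 8

t=0 i0/i1:and and ; dual
t=1 i2/i3:and or ; dual
t=2 i4:mul ; no-port MUL/BR
t=3 i5/i6:bne xor ; dual
t=4 i7:add ; RAW r1
t=5 i8:ld ; RAW r6
t=6 i9/i10:mul add ; dual
t=7 i11/i12:bne sll ; dual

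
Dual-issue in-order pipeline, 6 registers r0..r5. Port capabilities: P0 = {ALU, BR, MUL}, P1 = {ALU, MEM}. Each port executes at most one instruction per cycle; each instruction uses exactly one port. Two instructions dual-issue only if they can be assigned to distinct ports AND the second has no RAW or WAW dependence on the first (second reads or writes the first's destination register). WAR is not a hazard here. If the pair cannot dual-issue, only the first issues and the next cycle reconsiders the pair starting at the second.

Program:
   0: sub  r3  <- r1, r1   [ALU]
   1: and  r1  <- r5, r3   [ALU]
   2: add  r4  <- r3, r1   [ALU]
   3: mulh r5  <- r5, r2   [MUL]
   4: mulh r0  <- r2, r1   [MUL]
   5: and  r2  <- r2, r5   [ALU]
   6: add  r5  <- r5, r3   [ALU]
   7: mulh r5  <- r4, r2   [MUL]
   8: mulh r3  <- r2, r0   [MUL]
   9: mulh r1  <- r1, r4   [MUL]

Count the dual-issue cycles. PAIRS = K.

0. sub.ALU @i0  | RAW r3
1. and.ALU @i1  | RAW r1
2. add.ALU+mulh.MUL @i2+i3  | dual
3. mulh.MUL+and.ALU @i4+i5  | dual
4. add.ALU @i6  | WAW r5
5. mulh.MUL @i7  | no-port MUL/MUL
6. mulh.MUL @i8  | no-port MUL/MUL
7. mulh.MUL @i9  | tail

PAIRS = 2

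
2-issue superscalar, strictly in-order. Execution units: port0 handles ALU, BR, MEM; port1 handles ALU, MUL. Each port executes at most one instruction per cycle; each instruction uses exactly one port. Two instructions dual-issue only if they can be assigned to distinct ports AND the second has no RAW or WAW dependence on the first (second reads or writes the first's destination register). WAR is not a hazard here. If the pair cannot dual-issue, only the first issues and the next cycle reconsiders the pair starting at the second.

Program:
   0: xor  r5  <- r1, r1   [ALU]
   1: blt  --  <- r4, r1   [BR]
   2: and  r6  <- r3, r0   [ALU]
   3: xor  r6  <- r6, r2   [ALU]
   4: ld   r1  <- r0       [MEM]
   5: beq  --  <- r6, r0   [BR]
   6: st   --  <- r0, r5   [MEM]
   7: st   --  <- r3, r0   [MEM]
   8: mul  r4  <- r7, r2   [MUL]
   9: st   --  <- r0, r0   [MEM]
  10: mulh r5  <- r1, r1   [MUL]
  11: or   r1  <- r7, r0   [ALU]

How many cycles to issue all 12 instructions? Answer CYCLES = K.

t=0 i0,i1:xor;blt ; pair
t=1 i2:and ; RAW+WAW r6
t=2 i3,i4:xor;ld ; pair
t=3 i5:beq ; no-port BR/MEM
t=4 i6:st ; no-port MEM/MEM
t=5 i7,i8:st;mul ; pair
t=6 i9,i10:st;mulh ; pair
t=7 i11:or ; tail

CYCLES = 8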